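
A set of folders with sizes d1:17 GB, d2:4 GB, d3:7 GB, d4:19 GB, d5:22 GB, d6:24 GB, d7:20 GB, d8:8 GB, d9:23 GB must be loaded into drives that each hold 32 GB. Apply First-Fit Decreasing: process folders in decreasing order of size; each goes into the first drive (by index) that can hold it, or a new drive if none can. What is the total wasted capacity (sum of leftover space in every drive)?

48

Sorted descending: 24, 23, 22, 20, 19, 17, 8, 7, 4.
drive 1: place 24 GB, 8 GB left
drive 2: place 23 GB, 9 GB left
drive 3: place 22 GB, 10 GB left
drive 4: place 20 GB, 12 GB left
drive 5: place 19 GB, 13 GB left
drive 6: place 17 GB, 15 GB left
drive 1: place 8 GB, 0 GB left
drive 2: place 7 GB, 2 GB left
drive 3: place 4 GB, 6 GB left
6 drives × 32 GB = 192 GB; used 144 GB; unused 48 GB.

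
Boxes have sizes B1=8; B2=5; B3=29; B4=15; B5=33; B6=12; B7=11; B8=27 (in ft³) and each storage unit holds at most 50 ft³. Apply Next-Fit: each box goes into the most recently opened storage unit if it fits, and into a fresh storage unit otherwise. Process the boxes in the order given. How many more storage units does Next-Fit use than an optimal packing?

Next-Fit: [8,5,29] [15,33] [12,11,27] → 3 storage units.
Total size 140 ft³; any packing needs at least ⌈140/50⌉ = 3 storage units.
So 3 is already optimal.

0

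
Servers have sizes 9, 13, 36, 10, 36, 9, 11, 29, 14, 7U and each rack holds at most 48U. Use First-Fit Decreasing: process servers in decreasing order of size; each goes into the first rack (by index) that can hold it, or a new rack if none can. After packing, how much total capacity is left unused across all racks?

Sorted descending: 36, 36, 29, 14, 13, 11, 10, 9, 9, 7.
36U → rack 1 (remaining 12U)
36U → rack 2 (remaining 12U)
29U → rack 3 (remaining 19U)
14U → rack 3 (remaining 5U)
13U → rack 4 (remaining 35U)
11U → rack 1 (remaining 1U)
10U → rack 2 (remaining 2U)
9U → rack 4 (remaining 26U)
9U → rack 4 (remaining 17U)
7U → rack 4 (remaining 10U)
4 racks × 48U = 192U; used 174U; unused 18U.

18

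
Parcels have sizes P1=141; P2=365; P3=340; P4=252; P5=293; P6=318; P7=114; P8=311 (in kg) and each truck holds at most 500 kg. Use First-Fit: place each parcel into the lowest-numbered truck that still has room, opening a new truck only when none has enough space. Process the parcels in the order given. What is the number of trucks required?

truck 1: place P1 (141 kg), 359 kg left
truck 2: place P2 (365 kg), 135 kg left
truck 1: place P3 (340 kg), 19 kg left
truck 3: place P4 (252 kg), 248 kg left
truck 4: place P5 (293 kg), 207 kg left
truck 5: place P6 (318 kg), 182 kg left
truck 2: place P7 (114 kg), 21 kg left
truck 6: place P8 (311 kg), 189 kg left
Final trucks: [141,340] [365,114] [252] [293] [318] [311].

6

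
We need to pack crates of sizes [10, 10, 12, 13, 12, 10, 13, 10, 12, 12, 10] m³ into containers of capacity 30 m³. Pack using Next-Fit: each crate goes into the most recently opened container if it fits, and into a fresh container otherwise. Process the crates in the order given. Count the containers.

Put 10 m³ in container 1; 20 m³ remain.
Put 10 m³ in container 1; 10 m³ remain.
Put 12 m³ in container 2; 18 m³ remain.
Put 13 m³ in container 2; 5 m³ remain.
Put 12 m³ in container 3; 18 m³ remain.
Put 10 m³ in container 3; 8 m³ remain.
Put 13 m³ in container 4; 17 m³ remain.
Put 10 m³ in container 4; 7 m³ remain.
Put 12 m³ in container 5; 18 m³ remain.
Put 12 m³ in container 5; 6 m³ remain.
Put 10 m³ in container 6; 20 m³ remain.
Final containers: [10,10] [12,13] [12,10] [13,10] [12,12] [10].

6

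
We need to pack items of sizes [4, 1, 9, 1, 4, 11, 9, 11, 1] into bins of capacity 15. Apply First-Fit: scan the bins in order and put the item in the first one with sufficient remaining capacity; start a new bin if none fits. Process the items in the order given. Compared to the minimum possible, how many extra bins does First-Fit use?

First-Fit: [4,1,9,1] [4,11] [9,1] [11] → 4 bins.
Total size 51; any packing needs at least ⌈51/15⌉ = 4 bins.
So 4 is already optimal.

0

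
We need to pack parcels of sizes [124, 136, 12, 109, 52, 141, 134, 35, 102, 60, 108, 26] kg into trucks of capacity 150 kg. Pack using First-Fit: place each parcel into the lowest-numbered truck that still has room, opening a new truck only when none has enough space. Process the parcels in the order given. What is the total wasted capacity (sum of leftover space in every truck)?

161

Put 124 kg in truck 1; 26 kg remain.
Put 136 kg in truck 2; 14 kg remain.
Put 12 kg in truck 1; 14 kg remain.
Put 109 kg in truck 3; 41 kg remain.
Put 52 kg in truck 4; 98 kg remain.
Put 141 kg in truck 5; 9 kg remain.
Put 134 kg in truck 6; 16 kg remain.
Put 35 kg in truck 3; 6 kg remain.
Put 102 kg in truck 7; 48 kg remain.
Put 60 kg in truck 4; 38 kg remain.
Put 108 kg in truck 8; 42 kg remain.
Put 26 kg in truck 4; 12 kg remain.
8 trucks × 150 kg = 1200 kg; used 1039 kg; unused 161 kg.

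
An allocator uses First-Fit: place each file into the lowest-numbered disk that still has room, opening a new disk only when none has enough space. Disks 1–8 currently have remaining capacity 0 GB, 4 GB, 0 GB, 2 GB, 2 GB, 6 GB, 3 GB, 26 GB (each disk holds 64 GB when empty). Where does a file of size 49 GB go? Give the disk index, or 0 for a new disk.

0

No disk has ≥ 49 GB free, so a new disk is opened.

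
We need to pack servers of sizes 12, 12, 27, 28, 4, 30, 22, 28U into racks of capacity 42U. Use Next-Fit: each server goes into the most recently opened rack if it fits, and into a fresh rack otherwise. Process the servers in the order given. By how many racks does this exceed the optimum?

1

Next-Fit: [12,12] [27] [28,4] [30] [22] [28] → 6 racks.
5 servers exceed 21U (half the capacity), and no two of those can share a rack, so at least 5 racks are needed.
An optimal packing achieves that bound: [30,12] [28,12] [28,4] [27] [22] → 5 racks.
Excess: 6 − 5 = 1.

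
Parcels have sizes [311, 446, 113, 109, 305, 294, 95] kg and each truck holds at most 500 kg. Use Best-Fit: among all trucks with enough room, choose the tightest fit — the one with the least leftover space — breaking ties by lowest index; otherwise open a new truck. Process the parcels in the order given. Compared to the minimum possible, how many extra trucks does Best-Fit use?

0

Best-Fit: [311,113] [446] [109,305] [294,95] → 4 trucks.
Total size 1673 kg; any packing needs at least ⌈1673/500⌉ = 4 trucks.
So 4 is already optimal.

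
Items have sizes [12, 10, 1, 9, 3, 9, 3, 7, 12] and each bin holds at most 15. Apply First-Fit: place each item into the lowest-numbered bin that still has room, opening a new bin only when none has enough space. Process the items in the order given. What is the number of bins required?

6 bins

12 → bin 1 (remaining 3)
10 → bin 2 (remaining 5)
1 → bin 1 (remaining 2)
9 → bin 3 (remaining 6)
3 → bin 2 (remaining 2)
9 → bin 4 (remaining 6)
3 → bin 3 (remaining 3)
7 → bin 5 (remaining 8)
12 → bin 6 (remaining 3)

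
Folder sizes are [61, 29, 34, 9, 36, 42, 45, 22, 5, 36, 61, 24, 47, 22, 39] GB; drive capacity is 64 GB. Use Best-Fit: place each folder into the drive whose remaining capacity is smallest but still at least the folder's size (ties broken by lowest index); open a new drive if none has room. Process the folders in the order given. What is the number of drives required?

61 GB → drive 1 (remaining 3 GB)
29 GB → drive 2 (remaining 35 GB)
34 GB → drive 2 (remaining 1 GB)
9 GB → drive 3 (remaining 55 GB)
36 GB → drive 3 (remaining 19 GB)
42 GB → drive 4 (remaining 22 GB)
45 GB → drive 5 (remaining 19 GB)
22 GB → drive 4 (remaining 0 GB)
5 GB → drive 3 (remaining 14 GB)
36 GB → drive 6 (remaining 28 GB)
61 GB → drive 7 (remaining 3 GB)
24 GB → drive 6 (remaining 4 GB)
47 GB → drive 8 (remaining 17 GB)
22 GB → drive 9 (remaining 42 GB)
39 GB → drive 9 (remaining 3 GB)
Final drives: [61] [29,34] [9,36,5] [42,22] [45] [36,24] [61] [47] [22,39].

9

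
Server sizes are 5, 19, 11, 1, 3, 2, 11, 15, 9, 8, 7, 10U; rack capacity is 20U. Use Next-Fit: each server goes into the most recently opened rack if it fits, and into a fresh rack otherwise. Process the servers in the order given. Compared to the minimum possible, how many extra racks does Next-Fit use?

Next-Fit: [5] [19] [11,1,3,2] [11] [15] [9,8] [7,10] → 7 racks.
Total size 101U; any packing needs at least ⌈101/20⌉ = 6 racks.
An optimal packing achieves that bound: [19,1] [15,5] [11,9] [11,8] [10,7,3] [2] → 6 racks.
Excess: 7 − 6 = 1.

1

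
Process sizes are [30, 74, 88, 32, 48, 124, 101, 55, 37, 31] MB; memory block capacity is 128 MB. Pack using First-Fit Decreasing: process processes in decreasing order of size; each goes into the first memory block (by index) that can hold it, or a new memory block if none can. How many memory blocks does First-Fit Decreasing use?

6

Sorted descending: 124, 101, 88, 74, 55, 48, 37, 32, 31, 30.
Put 124 MB in memory block 1; 4 MB remain.
Put 101 MB in memory block 2; 27 MB remain.
Put 88 MB in memory block 3; 40 MB remain.
Put 74 MB in memory block 4; 54 MB remain.
Put 55 MB in memory block 5; 73 MB remain.
Put 48 MB in memory block 4; 6 MB remain.
Put 37 MB in memory block 3; 3 MB remain.
Put 32 MB in memory block 5; 41 MB remain.
Put 31 MB in memory block 5; 10 MB remain.
Put 30 MB in memory block 6; 98 MB remain.
Final memory blocks: [124] [101] [88,37] [74,48] [55,32,31] [30].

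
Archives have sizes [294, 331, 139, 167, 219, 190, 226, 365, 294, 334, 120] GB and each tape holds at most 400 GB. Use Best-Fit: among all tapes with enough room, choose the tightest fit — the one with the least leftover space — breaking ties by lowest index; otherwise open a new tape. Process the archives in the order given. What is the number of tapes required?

9

294 GB → tape 1 (remaining 106 GB)
331 GB → tape 2 (remaining 69 GB)
139 GB → tape 3 (remaining 261 GB)
167 GB → tape 3 (remaining 94 GB)
219 GB → tape 4 (remaining 181 GB)
190 GB → tape 5 (remaining 210 GB)
226 GB → tape 6 (remaining 174 GB)
365 GB → tape 7 (remaining 35 GB)
294 GB → tape 8 (remaining 106 GB)
334 GB → tape 9 (remaining 66 GB)
120 GB → tape 6 (remaining 54 GB)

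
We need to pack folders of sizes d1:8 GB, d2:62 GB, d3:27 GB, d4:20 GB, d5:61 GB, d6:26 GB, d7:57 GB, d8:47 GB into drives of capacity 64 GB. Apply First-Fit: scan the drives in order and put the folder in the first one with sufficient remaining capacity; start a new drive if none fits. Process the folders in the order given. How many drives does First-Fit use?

6 drives

drive 1: place d1 (8 GB), 56 GB left
drive 2: place d2 (62 GB), 2 GB left
drive 1: place d3 (27 GB), 29 GB left
drive 1: place d4 (20 GB), 9 GB left
drive 3: place d5 (61 GB), 3 GB left
drive 4: place d6 (26 GB), 38 GB left
drive 5: place d7 (57 GB), 7 GB left
drive 6: place d8 (47 GB), 17 GB left
Final drives: [8,27,20] [62] [61] [26] [57] [47].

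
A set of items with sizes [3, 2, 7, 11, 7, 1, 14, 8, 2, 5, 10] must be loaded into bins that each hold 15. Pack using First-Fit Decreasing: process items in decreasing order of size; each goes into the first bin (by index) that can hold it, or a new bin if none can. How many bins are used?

5

Sorted descending: 14, 11, 10, 8, 7, 7, 5, 3, 2, 2, 1.
bin 1: place 14, 1 left
bin 2: place 11, 4 left
bin 3: place 10, 5 left
bin 4: place 8, 7 left
bin 4: place 7, 0 left
bin 5: place 7, 8 left
bin 3: place 5, 0 left
bin 2: place 3, 1 left
bin 5: place 2, 6 left
bin 5: place 2, 4 left
bin 1: place 1, 0 left
Final bins: [14,1] [11,3] [10,5] [8,7] [7,2,2].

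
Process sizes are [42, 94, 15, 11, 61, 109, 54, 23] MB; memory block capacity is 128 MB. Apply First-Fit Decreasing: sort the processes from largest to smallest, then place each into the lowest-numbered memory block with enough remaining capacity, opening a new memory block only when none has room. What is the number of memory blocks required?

4

Sorted descending: 109, 94, 61, 54, 42, 23, 15, 11.
Put 109 MB in memory block 1; 19 MB remain.
Put 94 MB in memory block 2; 34 MB remain.
Put 61 MB in memory block 3; 67 MB remain.
Put 54 MB in memory block 3; 13 MB remain.
Put 42 MB in memory block 4; 86 MB remain.
Put 23 MB in memory block 2; 11 MB remain.
Put 15 MB in memory block 1; 4 MB remain.
Put 11 MB in memory block 2; 0 MB remain.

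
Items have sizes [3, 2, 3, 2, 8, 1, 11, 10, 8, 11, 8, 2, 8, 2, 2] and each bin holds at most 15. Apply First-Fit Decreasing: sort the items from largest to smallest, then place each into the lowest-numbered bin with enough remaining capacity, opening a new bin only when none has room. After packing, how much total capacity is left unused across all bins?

24

Sorted descending: 11, 11, 10, 8, 8, 8, 8, 3, 3, 2, 2, 2, 2, 2, 1.
11 → bin 1 (remaining 4)
11 → bin 2 (remaining 4)
10 → bin 3 (remaining 5)
8 → bin 4 (remaining 7)
8 → bin 5 (remaining 7)
8 → bin 6 (remaining 7)
8 → bin 7 (remaining 7)
3 → bin 1 (remaining 1)
3 → bin 2 (remaining 1)
2 → bin 3 (remaining 3)
2 → bin 3 (remaining 1)
2 → bin 4 (remaining 5)
2 → bin 4 (remaining 3)
2 → bin 4 (remaining 1)
1 → bin 1 (remaining 0)
7 bins × 15 = 105; used 81; unused 24.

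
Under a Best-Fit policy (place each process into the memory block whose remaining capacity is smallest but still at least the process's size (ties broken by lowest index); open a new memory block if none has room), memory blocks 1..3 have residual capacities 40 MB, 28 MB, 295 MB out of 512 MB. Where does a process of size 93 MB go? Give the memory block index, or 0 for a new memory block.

3

Memory blocks with room: memory block 3 (295 MB).
Tightest fit is memory block 3 with 295 MB free.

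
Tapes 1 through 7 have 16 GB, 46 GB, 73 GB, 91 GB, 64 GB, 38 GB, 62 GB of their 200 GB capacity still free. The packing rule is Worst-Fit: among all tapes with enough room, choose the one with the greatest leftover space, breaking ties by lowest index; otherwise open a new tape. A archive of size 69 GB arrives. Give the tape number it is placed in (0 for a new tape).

Tapes with room: tape 3 (73 GB), tape 4 (91 GB).
Most room is tape 4 with 91 GB free.

4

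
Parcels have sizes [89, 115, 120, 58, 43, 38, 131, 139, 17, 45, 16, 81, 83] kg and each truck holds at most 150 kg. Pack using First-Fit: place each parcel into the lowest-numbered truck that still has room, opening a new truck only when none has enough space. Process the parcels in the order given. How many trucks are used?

8

truck 1: place 89 kg, 61 kg left
truck 2: place 115 kg, 35 kg left
truck 3: place 120 kg, 30 kg left
truck 1: place 58 kg, 3 kg left
truck 4: place 43 kg, 107 kg left
truck 4: place 38 kg, 69 kg left
truck 5: place 131 kg, 19 kg left
truck 6: place 139 kg, 11 kg left
truck 2: place 17 kg, 18 kg left
truck 4: place 45 kg, 24 kg left
truck 2: place 16 kg, 2 kg left
truck 7: place 81 kg, 69 kg left
truck 8: place 83 kg, 67 kg left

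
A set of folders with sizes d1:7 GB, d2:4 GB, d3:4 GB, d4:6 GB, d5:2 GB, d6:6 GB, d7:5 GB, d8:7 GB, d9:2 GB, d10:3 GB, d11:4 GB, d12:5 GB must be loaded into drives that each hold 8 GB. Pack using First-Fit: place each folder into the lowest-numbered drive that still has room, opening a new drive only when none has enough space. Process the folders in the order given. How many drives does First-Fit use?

Put d1 (7 GB) in drive 1; 1 GB remain.
Put d2 (4 GB) in drive 2; 4 GB remain.
Put d3 (4 GB) in drive 2; 0 GB remain.
Put d4 (6 GB) in drive 3; 2 GB remain.
Put d5 (2 GB) in drive 3; 0 GB remain.
Put d6 (6 GB) in drive 4; 2 GB remain.
Put d7 (5 GB) in drive 5; 3 GB remain.
Put d8 (7 GB) in drive 6; 1 GB remain.
Put d9 (2 GB) in drive 4; 0 GB remain.
Put d10 (3 GB) in drive 5; 0 GB remain.
Put d11 (4 GB) in drive 7; 4 GB remain.
Put d12 (5 GB) in drive 8; 3 GB remain.
Final drives: [7] [4,4] [6,2] [6,2] [5,3] [7] [4] [5].

8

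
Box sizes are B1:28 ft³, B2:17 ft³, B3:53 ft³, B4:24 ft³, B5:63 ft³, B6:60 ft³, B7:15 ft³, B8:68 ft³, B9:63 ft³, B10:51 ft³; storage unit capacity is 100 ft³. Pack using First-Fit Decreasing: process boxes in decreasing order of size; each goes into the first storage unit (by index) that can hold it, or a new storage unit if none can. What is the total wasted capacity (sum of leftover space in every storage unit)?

Sorted descending: 68, 63, 63, 60, 53, 51, 28, 24, 17, 15.
storage unit 1: place 68 ft³, 32 ft³ left
storage unit 2: place 63 ft³, 37 ft³ left
storage unit 3: place 63 ft³, 37 ft³ left
storage unit 4: place 60 ft³, 40 ft³ left
storage unit 5: place 53 ft³, 47 ft³ left
storage unit 6: place 51 ft³, 49 ft³ left
storage unit 1: place 28 ft³, 4 ft³ left
storage unit 2: place 24 ft³, 13 ft³ left
storage unit 3: place 17 ft³, 20 ft³ left
storage unit 3: place 15 ft³, 5 ft³ left
6 storage units × 100 ft³ = 600 ft³; used 442 ft³; unused 158 ft³.

158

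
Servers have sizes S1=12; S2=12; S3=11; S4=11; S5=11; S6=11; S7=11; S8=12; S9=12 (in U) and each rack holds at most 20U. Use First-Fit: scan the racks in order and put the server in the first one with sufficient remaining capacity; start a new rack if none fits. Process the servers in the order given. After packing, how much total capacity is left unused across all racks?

S1 (12U) → rack 1 (remaining 8U)
S2 (12U) → rack 2 (remaining 8U)
S3 (11U) → rack 3 (remaining 9U)
S4 (11U) → rack 4 (remaining 9U)
S5 (11U) → rack 5 (remaining 9U)
S6 (11U) → rack 6 (remaining 9U)
S7 (11U) → rack 7 (remaining 9U)
S8 (12U) → rack 8 (remaining 8U)
S9 (12U) → rack 9 (remaining 8U)
9 racks × 20U = 180U; used 103U; unused 77U.

77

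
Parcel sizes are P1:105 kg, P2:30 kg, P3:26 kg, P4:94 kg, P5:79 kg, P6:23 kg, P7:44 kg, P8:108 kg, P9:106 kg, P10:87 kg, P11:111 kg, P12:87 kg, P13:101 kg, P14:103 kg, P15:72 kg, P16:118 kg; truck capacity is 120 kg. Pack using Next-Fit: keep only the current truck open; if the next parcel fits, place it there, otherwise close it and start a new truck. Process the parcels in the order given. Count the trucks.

P1 (105 kg) → truck 1 (remaining 15 kg)
P2 (30 kg) → truck 2 (remaining 90 kg)
P3 (26 kg) → truck 2 (remaining 64 kg)
P4 (94 kg) → truck 3 (remaining 26 kg)
P5 (79 kg) → truck 4 (remaining 41 kg)
P6 (23 kg) → truck 4 (remaining 18 kg)
P7 (44 kg) → truck 5 (remaining 76 kg)
P8 (108 kg) → truck 6 (remaining 12 kg)
P9 (106 kg) → truck 7 (remaining 14 kg)
P10 (87 kg) → truck 8 (remaining 33 kg)
P11 (111 kg) → truck 9 (remaining 9 kg)
P12 (87 kg) → truck 10 (remaining 33 kg)
P13 (101 kg) → truck 11 (remaining 19 kg)
P14 (103 kg) → truck 12 (remaining 17 kg)
P15 (72 kg) → truck 13 (remaining 48 kg)
P16 (118 kg) → truck 14 (remaining 2 kg)
Final trucks: [105] [30,26] [94] [79,23] [44] [108] [106] [87] [111] [87] [101] [103] [72] [118].

14 trucks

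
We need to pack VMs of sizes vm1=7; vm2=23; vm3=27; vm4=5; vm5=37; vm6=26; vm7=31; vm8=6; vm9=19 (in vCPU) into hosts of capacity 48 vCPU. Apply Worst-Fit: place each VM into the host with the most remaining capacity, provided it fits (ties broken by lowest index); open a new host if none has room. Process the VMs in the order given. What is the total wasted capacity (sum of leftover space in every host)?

host 1: place vm1 (7 vCPU), 41 vCPU left
host 1: place vm2 (23 vCPU), 18 vCPU left
host 2: place vm3 (27 vCPU), 21 vCPU left
host 2: place vm4 (5 vCPU), 16 vCPU left
host 3: place vm5 (37 vCPU), 11 vCPU left
host 4: place vm6 (26 vCPU), 22 vCPU left
host 5: place vm7 (31 vCPU), 17 vCPU left
host 4: place vm8 (6 vCPU), 16 vCPU left
host 6: place vm9 (19 vCPU), 29 vCPU left
6 hosts × 48 vCPU = 288 vCPU; used 181 vCPU; unused 107 vCPU.

107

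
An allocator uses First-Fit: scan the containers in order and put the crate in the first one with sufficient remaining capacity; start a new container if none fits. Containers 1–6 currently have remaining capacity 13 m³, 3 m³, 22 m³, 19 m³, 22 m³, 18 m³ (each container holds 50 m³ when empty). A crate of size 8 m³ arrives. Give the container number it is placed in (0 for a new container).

Containers with room: container 1 (13 m³), container 3 (22 m³), container 4 (19 m³), container 5 (22 m³), container 6 (18 m³).
The first with room is container 1.

1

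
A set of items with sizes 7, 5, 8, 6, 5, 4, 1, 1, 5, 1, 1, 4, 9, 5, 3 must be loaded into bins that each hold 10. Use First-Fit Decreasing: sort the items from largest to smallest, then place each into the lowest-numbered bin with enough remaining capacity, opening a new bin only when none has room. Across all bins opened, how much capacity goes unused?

Sorted descending: 9, 8, 7, 6, 5, 5, 5, 5, 4, 4, 3, 1, 1, 1, 1.
bin 1: place 9, 1 left
bin 2: place 8, 2 left
bin 3: place 7, 3 left
bin 4: place 6, 4 left
bin 5: place 5, 5 left
bin 5: place 5, 0 left
bin 6: place 5, 5 left
bin 6: place 5, 0 left
bin 4: place 4, 0 left
bin 7: place 4, 6 left
bin 3: place 3, 0 left
bin 1: place 1, 0 left
bin 2: place 1, 1 left
bin 2: place 1, 0 left
bin 7: place 1, 5 left
7 bins × 10 = 70; used 65; unused 5.

5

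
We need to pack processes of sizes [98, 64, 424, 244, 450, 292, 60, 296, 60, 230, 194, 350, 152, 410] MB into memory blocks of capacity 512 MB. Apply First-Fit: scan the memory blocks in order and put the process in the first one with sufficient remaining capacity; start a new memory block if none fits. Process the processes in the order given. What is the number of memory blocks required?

8

memory block 1: place 98 MB, 414 MB left
memory block 1: place 64 MB, 350 MB left
memory block 2: place 424 MB, 88 MB left
memory block 1: place 244 MB, 106 MB left
memory block 3: place 450 MB, 62 MB left
memory block 4: place 292 MB, 220 MB left
memory block 1: place 60 MB, 46 MB left
memory block 5: place 296 MB, 216 MB left
memory block 2: place 60 MB, 28 MB left
memory block 6: place 230 MB, 282 MB left
memory block 4: place 194 MB, 26 MB left
memory block 7: place 350 MB, 162 MB left
memory block 5: place 152 MB, 64 MB left
memory block 8: place 410 MB, 102 MB left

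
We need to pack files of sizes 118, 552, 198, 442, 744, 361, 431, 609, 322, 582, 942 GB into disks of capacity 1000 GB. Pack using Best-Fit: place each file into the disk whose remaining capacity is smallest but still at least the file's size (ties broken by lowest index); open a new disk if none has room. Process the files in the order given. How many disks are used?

7 disks

disk 1: place 118 GB, 882 GB left
disk 1: place 552 GB, 330 GB left
disk 1: place 198 GB, 132 GB left
disk 2: place 442 GB, 558 GB left
disk 3: place 744 GB, 256 GB left
disk 2: place 361 GB, 197 GB left
disk 4: place 431 GB, 569 GB left
disk 5: place 609 GB, 391 GB left
disk 5: place 322 GB, 69 GB left
disk 6: place 582 GB, 418 GB left
disk 7: place 942 GB, 58 GB left
Final disks: [118,552,198] [442,361] [744] [431] [609,322] [582] [942].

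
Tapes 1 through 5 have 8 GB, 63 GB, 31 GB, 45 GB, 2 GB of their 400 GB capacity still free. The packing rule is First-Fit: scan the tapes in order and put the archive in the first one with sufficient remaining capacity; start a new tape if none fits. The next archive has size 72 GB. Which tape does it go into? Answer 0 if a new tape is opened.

No tape has ≥ 72 GB free, so a new tape is opened.

0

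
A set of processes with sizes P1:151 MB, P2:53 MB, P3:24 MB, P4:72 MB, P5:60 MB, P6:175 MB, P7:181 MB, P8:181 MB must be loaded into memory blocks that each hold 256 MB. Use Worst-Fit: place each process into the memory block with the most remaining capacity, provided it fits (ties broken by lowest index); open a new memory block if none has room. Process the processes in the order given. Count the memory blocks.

P1 (151 MB) → memory block 1 (remaining 105 MB)
P2 (53 MB) → memory block 1 (remaining 52 MB)
P3 (24 MB) → memory block 1 (remaining 28 MB)
P4 (72 MB) → memory block 2 (remaining 184 MB)
P5 (60 MB) → memory block 2 (remaining 124 MB)
P6 (175 MB) → memory block 3 (remaining 81 MB)
P7 (181 MB) → memory block 4 (remaining 75 MB)
P8 (181 MB) → memory block 5 (remaining 75 MB)

5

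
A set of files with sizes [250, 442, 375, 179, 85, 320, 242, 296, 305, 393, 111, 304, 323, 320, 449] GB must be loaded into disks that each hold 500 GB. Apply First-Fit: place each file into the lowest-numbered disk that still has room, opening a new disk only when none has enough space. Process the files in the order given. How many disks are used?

250 GB → disk 1 (remaining 250 GB)
442 GB → disk 2 (remaining 58 GB)
375 GB → disk 3 (remaining 125 GB)
179 GB → disk 1 (remaining 71 GB)
85 GB → disk 3 (remaining 40 GB)
320 GB → disk 4 (remaining 180 GB)
242 GB → disk 5 (remaining 258 GB)
296 GB → disk 6 (remaining 204 GB)
305 GB → disk 7 (remaining 195 GB)
393 GB → disk 8 (remaining 107 GB)
111 GB → disk 4 (remaining 69 GB)
304 GB → disk 9 (remaining 196 GB)
323 GB → disk 10 (remaining 177 GB)
320 GB → disk 11 (remaining 180 GB)
449 GB → disk 12 (remaining 51 GB)
Final disks: [250,179] [442] [375,85] [320,111] [242] [296] [305] [393] [304] [323] [320] [449].

12 disks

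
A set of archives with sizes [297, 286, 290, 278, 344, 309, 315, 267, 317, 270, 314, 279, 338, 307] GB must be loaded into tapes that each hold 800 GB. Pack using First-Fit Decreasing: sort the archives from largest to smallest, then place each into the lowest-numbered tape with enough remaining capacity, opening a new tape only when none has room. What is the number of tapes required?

7

Sorted descending: 344, 338, 317, 315, 314, 309, 307, 297, 290, 286, 279, 278, 270, 267.
344 GB → tape 1 (remaining 456 GB)
338 GB → tape 1 (remaining 118 GB)
317 GB → tape 2 (remaining 483 GB)
315 GB → tape 2 (remaining 168 GB)
314 GB → tape 3 (remaining 486 GB)
309 GB → tape 3 (remaining 177 GB)
307 GB → tape 4 (remaining 493 GB)
297 GB → tape 4 (remaining 196 GB)
290 GB → tape 5 (remaining 510 GB)
286 GB → tape 5 (remaining 224 GB)
279 GB → tape 6 (remaining 521 GB)
278 GB → tape 6 (remaining 243 GB)
270 GB → tape 7 (remaining 530 GB)
267 GB → tape 7 (remaining 263 GB)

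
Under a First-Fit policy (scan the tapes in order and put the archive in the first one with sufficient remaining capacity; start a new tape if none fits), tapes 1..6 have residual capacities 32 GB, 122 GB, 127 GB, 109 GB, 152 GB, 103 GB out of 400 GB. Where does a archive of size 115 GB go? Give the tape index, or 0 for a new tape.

Tapes with room: tape 2 (122 GB), tape 3 (127 GB), tape 5 (152 GB).
The first with room is tape 2.

2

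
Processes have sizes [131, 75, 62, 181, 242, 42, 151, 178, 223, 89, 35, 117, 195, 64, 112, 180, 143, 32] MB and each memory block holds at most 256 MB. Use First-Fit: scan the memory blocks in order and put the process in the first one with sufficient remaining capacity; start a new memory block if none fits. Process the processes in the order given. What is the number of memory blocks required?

131 MB → memory block 1 (remaining 125 MB)
75 MB → memory block 1 (remaining 50 MB)
62 MB → memory block 2 (remaining 194 MB)
181 MB → memory block 2 (remaining 13 MB)
242 MB → memory block 3 (remaining 14 MB)
42 MB → memory block 1 (remaining 8 MB)
151 MB → memory block 4 (remaining 105 MB)
178 MB → memory block 5 (remaining 78 MB)
223 MB → memory block 6 (remaining 33 MB)
89 MB → memory block 4 (remaining 16 MB)
35 MB → memory block 5 (remaining 43 MB)
117 MB → memory block 7 (remaining 139 MB)
195 MB → memory block 8 (remaining 61 MB)
64 MB → memory block 7 (remaining 75 MB)
112 MB → memory block 9 (remaining 144 MB)
180 MB → memory block 10 (remaining 76 MB)
143 MB → memory block 9 (remaining 1 MB)
32 MB → memory block 5 (remaining 11 MB)
Final memory blocks: [131,75,42] [62,181] [242] [151,89] [178,35,32] [223] [117,64] [195] [112,143] [180].

10 memory blocks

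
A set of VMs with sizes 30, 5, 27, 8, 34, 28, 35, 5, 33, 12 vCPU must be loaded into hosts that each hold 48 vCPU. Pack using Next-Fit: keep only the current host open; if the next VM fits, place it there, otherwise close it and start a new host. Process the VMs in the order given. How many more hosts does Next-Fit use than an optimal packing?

0

Next-Fit: [30,5] [27,8] [34] [28] [35,5] [33,12] → 6 hosts.
6 VMs exceed 24 vCPU (half the capacity), and no two of those can share a host, so at least 6 hosts are needed.
So 6 is already optimal.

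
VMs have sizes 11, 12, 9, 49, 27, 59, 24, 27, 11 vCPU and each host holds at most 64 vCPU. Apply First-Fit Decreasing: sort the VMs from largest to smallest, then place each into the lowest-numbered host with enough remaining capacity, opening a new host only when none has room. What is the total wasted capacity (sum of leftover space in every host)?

Sorted descending: 59, 49, 27, 27, 24, 12, 11, 11, 9.
host 1: place 59 vCPU, 5 vCPU left
host 2: place 49 vCPU, 15 vCPU left
host 3: place 27 vCPU, 37 vCPU left
host 3: place 27 vCPU, 10 vCPU left
host 4: place 24 vCPU, 40 vCPU left
host 2: place 12 vCPU, 3 vCPU left
host 4: place 11 vCPU, 29 vCPU left
host 4: place 11 vCPU, 18 vCPU left
host 3: place 9 vCPU, 1 vCPU left
4 hosts × 64 vCPU = 256 vCPU; used 229 vCPU; unused 27 vCPU.

27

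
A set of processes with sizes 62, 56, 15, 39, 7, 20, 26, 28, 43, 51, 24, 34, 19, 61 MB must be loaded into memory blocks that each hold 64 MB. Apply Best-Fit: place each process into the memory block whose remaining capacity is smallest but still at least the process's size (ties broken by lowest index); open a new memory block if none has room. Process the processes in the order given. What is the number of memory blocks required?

9 memory blocks

Put 62 MB in memory block 1; 2 MB remain.
Put 56 MB in memory block 2; 8 MB remain.
Put 15 MB in memory block 3; 49 MB remain.
Put 39 MB in memory block 3; 10 MB remain.
Put 7 MB in memory block 2; 1 MB remain.
Put 20 MB in memory block 4; 44 MB remain.
Put 26 MB in memory block 4; 18 MB remain.
Put 28 MB in memory block 5; 36 MB remain.
Put 43 MB in memory block 6; 21 MB remain.
Put 51 MB in memory block 7; 13 MB remain.
Put 24 MB in memory block 5; 12 MB remain.
Put 34 MB in memory block 8; 30 MB remain.
Put 19 MB in memory block 6; 2 MB remain.
Put 61 MB in memory block 9; 3 MB remain.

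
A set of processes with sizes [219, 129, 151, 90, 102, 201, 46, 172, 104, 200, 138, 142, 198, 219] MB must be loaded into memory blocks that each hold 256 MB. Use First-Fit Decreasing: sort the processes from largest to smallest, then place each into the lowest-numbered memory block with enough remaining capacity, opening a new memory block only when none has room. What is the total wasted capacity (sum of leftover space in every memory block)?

Sorted descending: 219, 219, 201, 200, 198, 172, 151, 142, 138, 129, 104, 102, 90, 46.
Put 219 MB in memory block 1; 37 MB remain.
Put 219 MB in memory block 2; 37 MB remain.
Put 201 MB in memory block 3; 55 MB remain.
Put 200 MB in memory block 4; 56 MB remain.
Put 198 MB in memory block 5; 58 MB remain.
Put 172 MB in memory block 6; 84 MB remain.
Put 151 MB in memory block 7; 105 MB remain.
Put 142 MB in memory block 8; 114 MB remain.
Put 138 MB in memory block 9; 118 MB remain.
Put 129 MB in memory block 10; 127 MB remain.
Put 104 MB in memory block 7; 1 MB remain.
Put 102 MB in memory block 8; 12 MB remain.
Put 90 MB in memory block 9; 28 MB remain.
Put 46 MB in memory block 3; 9 MB remain.
10 memory blocks × 256 MB = 2560 MB; used 2111 MB; unused 449 MB.

449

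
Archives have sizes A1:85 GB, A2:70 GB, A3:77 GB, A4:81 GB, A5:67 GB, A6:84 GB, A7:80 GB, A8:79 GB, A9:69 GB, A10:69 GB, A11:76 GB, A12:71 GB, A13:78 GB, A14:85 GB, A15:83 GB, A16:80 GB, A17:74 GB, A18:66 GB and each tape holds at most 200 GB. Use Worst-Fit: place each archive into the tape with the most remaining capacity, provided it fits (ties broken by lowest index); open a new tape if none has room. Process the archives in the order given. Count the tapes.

Put A1 (85 GB) in tape 1; 115 GB remain.
Put A2 (70 GB) in tape 1; 45 GB remain.
Put A3 (77 GB) in tape 2; 123 GB remain.
Put A4 (81 GB) in tape 2; 42 GB remain.
Put A5 (67 GB) in tape 3; 133 GB remain.
Put A6 (84 GB) in tape 3; 49 GB remain.
Put A7 (80 GB) in tape 4; 120 GB remain.
Put A8 (79 GB) in tape 4; 41 GB remain.
Put A9 (69 GB) in tape 5; 131 GB remain.
Put A10 (69 GB) in tape 5; 62 GB remain.
Put A11 (76 GB) in tape 6; 124 GB remain.
Put A12 (71 GB) in tape 6; 53 GB remain.
Put A13 (78 GB) in tape 7; 122 GB remain.
Put A14 (85 GB) in tape 7; 37 GB remain.
Put A15 (83 GB) in tape 8; 117 GB remain.
Put A16 (80 GB) in tape 8; 37 GB remain.
Put A17 (74 GB) in tape 9; 126 GB remain.
Put A18 (66 GB) in tape 9; 60 GB remain.
Final tapes: [85,70] [77,81] [67,84] [80,79] [69,69] [76,71] [78,85] [83,80] [74,66].

9 tapes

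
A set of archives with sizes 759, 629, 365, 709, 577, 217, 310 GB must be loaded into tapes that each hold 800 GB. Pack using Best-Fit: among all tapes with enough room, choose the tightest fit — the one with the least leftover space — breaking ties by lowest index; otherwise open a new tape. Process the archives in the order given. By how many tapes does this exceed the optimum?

Best-Fit: [759] [629] [365,310] [709] [577,217] → 5 tapes.
Total size 3566 GB; any packing needs at least ⌈3566/800⌉ = 5 tapes.
So 5 is already optimal.

0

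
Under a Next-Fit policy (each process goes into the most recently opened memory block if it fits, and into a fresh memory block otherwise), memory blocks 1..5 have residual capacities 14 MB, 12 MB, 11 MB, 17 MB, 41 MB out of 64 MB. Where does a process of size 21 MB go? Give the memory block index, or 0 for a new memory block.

Next-Fit only looks at memory block 5, which has 41 MB free.
21 MB fits there.

5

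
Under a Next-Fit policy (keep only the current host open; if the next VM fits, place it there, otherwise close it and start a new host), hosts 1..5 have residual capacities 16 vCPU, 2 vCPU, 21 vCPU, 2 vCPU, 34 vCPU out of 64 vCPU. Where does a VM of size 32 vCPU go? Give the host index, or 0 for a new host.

Next-Fit only looks at host 5, which has 34 vCPU free.
32 vCPU fits there.

5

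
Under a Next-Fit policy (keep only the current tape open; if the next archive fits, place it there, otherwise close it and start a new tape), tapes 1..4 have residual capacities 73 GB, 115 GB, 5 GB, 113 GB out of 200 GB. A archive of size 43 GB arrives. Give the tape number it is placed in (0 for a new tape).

4

Next-Fit only looks at tape 4, which has 113 GB free.
43 GB fits there.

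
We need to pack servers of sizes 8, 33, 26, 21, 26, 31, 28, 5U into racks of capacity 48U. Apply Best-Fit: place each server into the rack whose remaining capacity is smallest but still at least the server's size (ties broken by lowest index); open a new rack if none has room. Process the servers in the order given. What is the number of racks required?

rack 1: place 8U, 40U left
rack 1: place 33U, 7U left
rack 2: place 26U, 22U left
rack 2: place 21U, 1U left
rack 3: place 26U, 22U left
rack 4: place 31U, 17U left
rack 5: place 28U, 20U left
rack 1: place 5U, 2U left
Final racks: [8,33,5] [26,21] [26] [31] [28].

5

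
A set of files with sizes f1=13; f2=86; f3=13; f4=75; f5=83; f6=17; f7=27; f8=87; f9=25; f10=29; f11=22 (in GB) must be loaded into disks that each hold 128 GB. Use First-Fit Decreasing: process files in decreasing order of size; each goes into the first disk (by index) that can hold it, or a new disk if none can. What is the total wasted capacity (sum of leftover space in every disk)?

35

Sorted descending: 87, 86, 83, 75, 29, 27, 25, 22, 17, 13, 13.
Put 87 GB in disk 1; 41 GB remain.
Put 86 GB in disk 2; 42 GB remain.
Put 83 GB in disk 3; 45 GB remain.
Put 75 GB in disk 4; 53 GB remain.
Put 29 GB in disk 1; 12 GB remain.
Put 27 GB in disk 2; 15 GB remain.
Put 25 GB in disk 3; 20 GB remain.
Put 22 GB in disk 4; 31 GB remain.
Put 17 GB in disk 3; 3 GB remain.
Put 13 GB in disk 2; 2 GB remain.
Put 13 GB in disk 4; 18 GB remain.
4 disks × 128 GB = 512 GB; used 477 GB; unused 35 GB.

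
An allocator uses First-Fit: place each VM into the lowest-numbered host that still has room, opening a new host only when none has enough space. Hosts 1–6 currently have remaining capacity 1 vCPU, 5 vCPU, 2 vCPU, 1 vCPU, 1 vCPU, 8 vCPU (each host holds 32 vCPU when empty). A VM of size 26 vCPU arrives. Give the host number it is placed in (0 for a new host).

No host has ≥ 26 vCPU free, so a new host is opened.

0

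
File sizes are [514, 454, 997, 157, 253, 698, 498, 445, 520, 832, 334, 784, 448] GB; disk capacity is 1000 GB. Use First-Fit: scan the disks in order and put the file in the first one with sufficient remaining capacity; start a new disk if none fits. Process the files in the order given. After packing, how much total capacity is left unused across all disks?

disk 1: place 514 GB, 486 GB left
disk 1: place 454 GB, 32 GB left
disk 2: place 997 GB, 3 GB left
disk 3: place 157 GB, 843 GB left
disk 3: place 253 GB, 590 GB left
disk 4: place 698 GB, 302 GB left
disk 3: place 498 GB, 92 GB left
disk 5: place 445 GB, 555 GB left
disk 5: place 520 GB, 35 GB left
disk 6: place 832 GB, 168 GB left
disk 7: place 334 GB, 666 GB left
disk 8: place 784 GB, 216 GB left
disk 7: place 448 GB, 218 GB left
8 disks × 1000 GB = 8000 GB; used 6934 GB; unused 1066 GB.

1066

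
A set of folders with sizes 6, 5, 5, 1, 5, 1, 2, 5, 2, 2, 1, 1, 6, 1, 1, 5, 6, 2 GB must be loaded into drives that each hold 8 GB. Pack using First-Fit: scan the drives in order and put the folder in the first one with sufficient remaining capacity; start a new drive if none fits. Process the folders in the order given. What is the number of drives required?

8

6 GB → drive 1 (remaining 2 GB)
5 GB → drive 2 (remaining 3 GB)
5 GB → drive 3 (remaining 3 GB)
1 GB → drive 1 (remaining 1 GB)
5 GB → drive 4 (remaining 3 GB)
1 GB → drive 1 (remaining 0 GB)
2 GB → drive 2 (remaining 1 GB)
5 GB → drive 5 (remaining 3 GB)
2 GB → drive 3 (remaining 1 GB)
2 GB → drive 4 (remaining 1 GB)
1 GB → drive 2 (remaining 0 GB)
1 GB → drive 3 (remaining 0 GB)
6 GB → drive 6 (remaining 2 GB)
1 GB → drive 4 (remaining 0 GB)
1 GB → drive 5 (remaining 2 GB)
5 GB → drive 7 (remaining 3 GB)
6 GB → drive 8 (remaining 2 GB)
2 GB → drive 5 (remaining 0 GB)
Final drives: [6,1,1] [5,2,1] [5,2,1] [5,2,1] [5,1,2] [6] [5] [6].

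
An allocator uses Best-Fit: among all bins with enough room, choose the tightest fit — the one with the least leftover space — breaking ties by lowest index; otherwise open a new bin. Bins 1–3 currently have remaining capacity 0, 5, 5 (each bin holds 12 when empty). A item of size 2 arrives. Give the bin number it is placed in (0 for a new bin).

Bins with room: bin 2 (5), bin 3 (5).
Tightest fit is bin 2 with 5 free.

2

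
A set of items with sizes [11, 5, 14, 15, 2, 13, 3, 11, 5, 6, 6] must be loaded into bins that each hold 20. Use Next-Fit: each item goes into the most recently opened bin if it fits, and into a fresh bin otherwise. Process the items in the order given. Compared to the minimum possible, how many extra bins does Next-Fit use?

Next-Fit: [11,5] [14] [15,2] [13,3] [11,5] [6,6] → 6 bins.
Total size 91; any packing needs at least ⌈91/20⌉ = 5 bins.
An optimal packing achieves that bound: [15,5] [14,6] [13,6] [11,5,3] [11,2] → 5 bins.
Excess: 6 − 5 = 1.

1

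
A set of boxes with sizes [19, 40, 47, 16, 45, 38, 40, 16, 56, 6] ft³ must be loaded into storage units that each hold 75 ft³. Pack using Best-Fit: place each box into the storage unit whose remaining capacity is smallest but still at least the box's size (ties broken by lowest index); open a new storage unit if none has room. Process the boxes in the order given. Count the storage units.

6

storage unit 1: place 19 ft³, 56 ft³ left
storage unit 1: place 40 ft³, 16 ft³ left
storage unit 2: place 47 ft³, 28 ft³ left
storage unit 1: place 16 ft³, 0 ft³ left
storage unit 3: place 45 ft³, 30 ft³ left
storage unit 4: place 38 ft³, 37 ft³ left
storage unit 5: place 40 ft³, 35 ft³ left
storage unit 2: place 16 ft³, 12 ft³ left
storage unit 6: place 56 ft³, 19 ft³ left
storage unit 2: place 6 ft³, 6 ft³ left
Final storage units: [19,40,16] [47,16,6] [45] [38] [40] [56].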